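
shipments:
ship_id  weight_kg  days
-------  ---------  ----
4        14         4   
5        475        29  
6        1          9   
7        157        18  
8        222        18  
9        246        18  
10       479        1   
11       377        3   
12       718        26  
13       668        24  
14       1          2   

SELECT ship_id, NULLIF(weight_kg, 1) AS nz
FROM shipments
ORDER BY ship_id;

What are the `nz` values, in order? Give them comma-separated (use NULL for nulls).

ship_id=4: weight_kg=14 vs 1: differ → 14
ship_id=5: weight_kg=475 vs 1: differ → 475
ship_id=6: weight_kg=1 vs 1: equal → NULL
ship_id=7: weight_kg=157 vs 1: differ → 157
ship_id=8: weight_kg=222 vs 1: differ → 222
ship_id=9: weight_kg=246 vs 1: differ → 246
ship_id=10: weight_kg=479 vs 1: differ → 479
ship_id=11: weight_kg=377 vs 1: differ → 377
ship_id=12: weight_kg=718 vs 1: differ → 718
ship_id=13: weight_kg=668 vs 1: differ → 668
ship_id=14: weight_kg=1 vs 1: equal → NULL

14, 475, NULL, 157, 222, 246, 479, 377, 718, 668, NULL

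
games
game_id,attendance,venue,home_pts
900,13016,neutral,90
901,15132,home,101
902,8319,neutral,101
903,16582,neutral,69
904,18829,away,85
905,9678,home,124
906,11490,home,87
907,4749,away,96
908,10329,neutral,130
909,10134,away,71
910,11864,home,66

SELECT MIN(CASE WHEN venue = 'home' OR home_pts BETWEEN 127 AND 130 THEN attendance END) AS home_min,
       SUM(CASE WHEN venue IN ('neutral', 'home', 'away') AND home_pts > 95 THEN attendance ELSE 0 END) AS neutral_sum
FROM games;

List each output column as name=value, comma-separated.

home_min=9678, neutral_sum=48207

[home_min: venue = 'home' OR home_pts BETWEEN 127 AND 130]
game_id=900: ✗
game_id=901: ✓ → 15132
game_id=902: ✗
game_id=903: ✗
game_id=904: ✗
game_id=905: ✓ → 9678
game_id=906: ✓ → 11490
game_id=907: ✗
game_id=908: ✓ → 10329
game_id=909: ✗
game_id=910: ✓ → 11864
home_min = MIN(15132, 9678, 11490, 10329, 11864) = 9678
—
[neutral_sum: venue IN ('neutral', 'home', 'away') AND home_pts > 95]
game_id=900: ✗
game_id=901: ✓ → 15132
game_id=902: ✓ → 8319
game_id=903: ✗
game_id=904: ✗
game_id=905: ✓ → 9678
game_id=906: ✗
game_id=907: ✓ → 4749
game_id=908: ✓ → 10329
game_id=909: ✗
game_id=910: ✗
neutral_sum = 15132 + 8319 + 9678 + 4749 + 10329 = 48207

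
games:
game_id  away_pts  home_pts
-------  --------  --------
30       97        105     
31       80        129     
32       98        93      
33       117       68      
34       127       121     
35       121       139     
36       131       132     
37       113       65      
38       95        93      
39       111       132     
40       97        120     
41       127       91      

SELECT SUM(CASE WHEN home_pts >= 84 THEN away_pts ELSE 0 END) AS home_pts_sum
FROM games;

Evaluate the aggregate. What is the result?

game_id=30: ✓ → 97
game_id=31: ✓ → 80
game_id=32: ✓ → 98
game_id=33: ✗
game_id=34: ✓ → 127
game_id=35: ✓ → 121
game_id=36: ✓ → 131
game_id=37: ✗
game_id=38: ✓ → 95
game_id=39: ✓ → 111
game_id=40: ✓ → 97
game_id=41: ✓ → 127
home_pts_sum = 97 + 80 + 98 + 127 + 121 + 131 + 95 + 111 + 97 + 127 = 1084

1084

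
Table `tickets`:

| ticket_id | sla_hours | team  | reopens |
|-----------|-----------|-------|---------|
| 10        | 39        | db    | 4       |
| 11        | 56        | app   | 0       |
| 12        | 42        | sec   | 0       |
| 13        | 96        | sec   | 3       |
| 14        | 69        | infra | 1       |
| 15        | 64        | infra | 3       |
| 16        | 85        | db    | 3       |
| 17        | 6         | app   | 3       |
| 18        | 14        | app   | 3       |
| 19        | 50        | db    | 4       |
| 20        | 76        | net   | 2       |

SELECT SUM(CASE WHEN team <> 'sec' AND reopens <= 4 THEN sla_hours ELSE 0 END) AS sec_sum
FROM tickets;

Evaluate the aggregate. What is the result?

459

ticket_id=10: ✓ → 39
ticket_id=11: ✓ → 56
ticket_id=12: ✗
ticket_id=13: ✗
ticket_id=14: ✓ → 69
ticket_id=15: ✓ → 64
ticket_id=16: ✓ → 85
ticket_id=17: ✓ → 6
ticket_id=18: ✓ → 14
ticket_id=19: ✓ → 50
ticket_id=20: ✓ → 76
sec_sum = 39 + 56 + 69 + 64 + 85 + 6 + 14 + 50 + 76 = 459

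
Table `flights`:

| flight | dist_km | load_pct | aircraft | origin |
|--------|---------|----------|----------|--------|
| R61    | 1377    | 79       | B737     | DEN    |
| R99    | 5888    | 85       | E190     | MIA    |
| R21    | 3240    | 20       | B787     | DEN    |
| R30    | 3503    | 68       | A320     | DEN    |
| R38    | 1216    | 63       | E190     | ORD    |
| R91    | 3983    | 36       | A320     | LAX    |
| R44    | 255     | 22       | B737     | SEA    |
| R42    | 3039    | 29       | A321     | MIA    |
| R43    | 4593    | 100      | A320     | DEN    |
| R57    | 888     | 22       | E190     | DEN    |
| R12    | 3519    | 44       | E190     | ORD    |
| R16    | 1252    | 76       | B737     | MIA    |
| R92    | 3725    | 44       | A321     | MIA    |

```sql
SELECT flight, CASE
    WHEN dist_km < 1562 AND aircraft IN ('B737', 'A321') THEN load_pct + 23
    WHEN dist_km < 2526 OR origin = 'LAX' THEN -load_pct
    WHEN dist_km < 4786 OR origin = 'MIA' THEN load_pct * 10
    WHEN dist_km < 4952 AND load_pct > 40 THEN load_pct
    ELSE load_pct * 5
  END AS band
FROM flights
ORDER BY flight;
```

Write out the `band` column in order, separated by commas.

440, 99, 200, 680, -63, 290, 1000, 45, -22, 102, -36, 440, 850

flight=R12: dist_km < 4786 OR origin = 'MIA' → 440
flight=R16: dist_km < 1562 AND aircraft IN ('B737', 'A321') → 99
flight=R21: dist_km < 4786 OR origin = 'MIA' → 200
flight=R30: dist_km < 4786 OR origin = 'MIA' → 680
flight=R38: dist_km < 2526 OR origin = 'LAX' → -63
flight=R42: dist_km < 4786 OR origin = 'MIA' → 290
flight=R43: dist_km < 4786 OR origin = 'MIA' → 1000
flight=R44: dist_km < 1562 AND aircraft IN ('B737', 'A321') → 45
flight=R57: dist_km < 2526 OR origin = 'LAX' → -22
flight=R61: dist_km < 1562 AND aircraft IN ('B737', 'A321') → 102
flight=R91: dist_km < 2526 OR origin = 'LAX' → -36
flight=R92: dist_km < 4786 OR origin = 'MIA' → 440
flight=R99: dist_km < 4786 OR origin = 'MIA' → 850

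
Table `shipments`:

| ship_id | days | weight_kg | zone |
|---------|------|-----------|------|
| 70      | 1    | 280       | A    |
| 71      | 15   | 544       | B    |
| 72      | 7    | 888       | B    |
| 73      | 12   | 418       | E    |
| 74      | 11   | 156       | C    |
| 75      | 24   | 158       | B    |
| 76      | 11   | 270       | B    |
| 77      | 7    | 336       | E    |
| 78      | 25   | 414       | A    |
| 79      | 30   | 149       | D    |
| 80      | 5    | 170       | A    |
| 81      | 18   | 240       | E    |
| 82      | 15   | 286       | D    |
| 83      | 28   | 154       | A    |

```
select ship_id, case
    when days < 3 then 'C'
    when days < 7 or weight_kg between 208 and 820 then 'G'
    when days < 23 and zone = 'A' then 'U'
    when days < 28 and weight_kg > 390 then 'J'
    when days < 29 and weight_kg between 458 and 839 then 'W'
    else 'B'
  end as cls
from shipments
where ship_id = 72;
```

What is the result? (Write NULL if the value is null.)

J

ship_id = 72: days=7, weight_kg=888, zone=B.
days < 3 → false
days < 7 or weight_kg between 208 and 820 → false
days < 23 and zone = 'A' → false
days < 28 and weight_kg > 390 → true → J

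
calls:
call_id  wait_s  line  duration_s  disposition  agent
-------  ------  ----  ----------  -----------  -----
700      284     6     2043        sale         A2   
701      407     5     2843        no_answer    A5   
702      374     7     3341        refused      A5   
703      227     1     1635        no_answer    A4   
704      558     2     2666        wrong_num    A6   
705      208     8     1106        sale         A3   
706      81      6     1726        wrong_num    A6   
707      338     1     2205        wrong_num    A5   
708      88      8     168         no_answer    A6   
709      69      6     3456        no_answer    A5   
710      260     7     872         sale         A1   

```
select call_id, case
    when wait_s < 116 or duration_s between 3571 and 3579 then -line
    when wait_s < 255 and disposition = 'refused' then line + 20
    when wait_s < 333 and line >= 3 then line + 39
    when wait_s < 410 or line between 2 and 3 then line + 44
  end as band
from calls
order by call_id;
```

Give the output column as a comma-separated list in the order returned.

call_id=700: wait_s < 333 and line >= 3 → 45
call_id=701: wait_s < 410 or line between 2 and 3 → 49
call_id=702: wait_s < 410 or line between 2 and 3 → 51
call_id=703: wait_s < 410 or line between 2 and 3 → 45
call_id=704: wait_s < 410 or line between 2 and 3 → 46
call_id=705: wait_s < 333 and line >= 3 → 47
call_id=706: wait_s < 116 or duration_s between 3571 and 3579 → -6
call_id=707: wait_s < 410 or line between 2 and 3 → 45
call_id=708: wait_s < 116 or duration_s between 3571 and 3579 → -8
call_id=709: wait_s < 116 or duration_s between 3571 and 3579 → -6
call_id=710: wait_s < 333 and line >= 3 → 46

45, 49, 51, 45, 46, 47, -6, 45, -8, -6, 46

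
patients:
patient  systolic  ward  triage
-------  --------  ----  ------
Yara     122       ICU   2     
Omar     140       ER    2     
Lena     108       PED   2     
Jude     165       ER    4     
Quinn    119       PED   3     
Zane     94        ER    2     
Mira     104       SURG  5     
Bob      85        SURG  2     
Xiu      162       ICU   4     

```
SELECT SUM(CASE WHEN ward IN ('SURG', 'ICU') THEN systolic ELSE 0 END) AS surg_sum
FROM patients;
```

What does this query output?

473

patient=Yara: ✓ → 122
patient=Omar: ✗
patient=Lena: ✗
patient=Jude: ✗
patient=Quinn: ✗
patient=Zane: ✗
patient=Mira: ✓ → 104
patient=Bob: ✓ → 85
patient=Xiu: ✓ → 162
surg_sum = 122 + 104 + 85 + 162 = 473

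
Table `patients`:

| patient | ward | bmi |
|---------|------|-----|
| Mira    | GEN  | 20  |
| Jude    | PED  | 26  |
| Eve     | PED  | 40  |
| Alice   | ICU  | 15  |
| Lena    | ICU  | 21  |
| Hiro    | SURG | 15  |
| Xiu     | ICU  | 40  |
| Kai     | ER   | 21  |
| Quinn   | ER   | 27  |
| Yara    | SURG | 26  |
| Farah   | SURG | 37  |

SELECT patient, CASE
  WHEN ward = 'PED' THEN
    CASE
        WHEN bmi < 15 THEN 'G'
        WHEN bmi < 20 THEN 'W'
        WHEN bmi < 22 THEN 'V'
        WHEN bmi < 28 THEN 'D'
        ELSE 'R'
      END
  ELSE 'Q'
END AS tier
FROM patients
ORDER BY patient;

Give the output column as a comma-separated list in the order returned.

patient=Alice: ward='ICU' → outer ELSE → Q
patient=Eve: ward='PED' → inner[ELSE] → R
patient=Farah: ward='SURG' → outer ELSE → Q
patient=Hiro: ward='SURG' → outer ELSE → Q
patient=Jude: ward='PED' → inner[bmi < 28] → D
patient=Kai: ward='ER' → outer ELSE → Q
patient=Lena: ward='ICU' → outer ELSE → Q
patient=Mira: ward='GEN' → outer ELSE → Q
patient=Quinn: ward='ER' → outer ELSE → Q
patient=Xiu: ward='ICU' → outer ELSE → Q
patient=Yara: ward='SURG' → outer ELSE → Q

Q, R, Q, Q, D, Q, Q, Q, Q, Q, Q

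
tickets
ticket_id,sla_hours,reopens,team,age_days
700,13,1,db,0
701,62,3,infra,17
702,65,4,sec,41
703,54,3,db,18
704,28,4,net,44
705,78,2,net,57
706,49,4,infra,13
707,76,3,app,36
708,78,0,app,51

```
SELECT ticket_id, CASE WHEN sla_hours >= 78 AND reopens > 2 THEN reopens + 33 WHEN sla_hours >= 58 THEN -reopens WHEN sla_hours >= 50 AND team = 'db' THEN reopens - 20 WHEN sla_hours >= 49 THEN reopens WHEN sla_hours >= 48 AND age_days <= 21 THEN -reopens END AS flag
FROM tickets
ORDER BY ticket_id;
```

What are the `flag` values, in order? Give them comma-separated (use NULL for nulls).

ticket_id=700: (no match → NULL) → NULL
ticket_id=701: sla_hours >= 58 → -3
ticket_id=702: sla_hours >= 58 → -4
ticket_id=703: sla_hours >= 50 AND team = 'db' → -17
ticket_id=704: (no match → NULL) → NULL
ticket_id=705: sla_hours >= 58 → -2
ticket_id=706: sla_hours >= 49 → 4
ticket_id=707: sla_hours >= 58 → -3
ticket_id=708: sla_hours >= 58 → 0

NULL, -3, -4, -17, NULL, -2, 4, -3, 0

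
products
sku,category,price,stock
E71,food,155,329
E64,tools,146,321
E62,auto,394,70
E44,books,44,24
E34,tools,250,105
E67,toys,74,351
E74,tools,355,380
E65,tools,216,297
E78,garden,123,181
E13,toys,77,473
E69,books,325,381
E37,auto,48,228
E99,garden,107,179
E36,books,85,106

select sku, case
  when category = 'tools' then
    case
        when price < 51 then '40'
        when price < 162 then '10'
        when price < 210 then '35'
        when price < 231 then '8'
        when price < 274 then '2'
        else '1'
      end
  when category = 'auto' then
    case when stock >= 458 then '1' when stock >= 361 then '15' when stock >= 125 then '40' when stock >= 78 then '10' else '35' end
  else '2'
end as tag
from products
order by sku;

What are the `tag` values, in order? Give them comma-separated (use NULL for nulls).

sku=E13: category='toys' → outer ELSE → 2
sku=E34: category='tools' → inner[price < 274] → 2
sku=E36: category='books' → outer ELSE → 2
sku=E37: category='auto' → inner[stock >= 125] → 40
sku=E44: category='books' → outer ELSE → 2
sku=E62: category='auto' → inner[ELSE] → 35
sku=E64: category='tools' → inner[price < 162] → 10
sku=E65: category='tools' → inner[price < 231] → 8
sku=E67: category='toys' → outer ELSE → 2
sku=E69: category='books' → outer ELSE → 2
sku=E71: category='food' → outer ELSE → 2
sku=E74: category='tools' → inner[ELSE] → 1
sku=E78: category='garden' → outer ELSE → 2
sku=E99: category='garden' → outer ELSE → 2

2, 2, 2, 40, 2, 35, 10, 8, 2, 2, 2, 1, 2, 2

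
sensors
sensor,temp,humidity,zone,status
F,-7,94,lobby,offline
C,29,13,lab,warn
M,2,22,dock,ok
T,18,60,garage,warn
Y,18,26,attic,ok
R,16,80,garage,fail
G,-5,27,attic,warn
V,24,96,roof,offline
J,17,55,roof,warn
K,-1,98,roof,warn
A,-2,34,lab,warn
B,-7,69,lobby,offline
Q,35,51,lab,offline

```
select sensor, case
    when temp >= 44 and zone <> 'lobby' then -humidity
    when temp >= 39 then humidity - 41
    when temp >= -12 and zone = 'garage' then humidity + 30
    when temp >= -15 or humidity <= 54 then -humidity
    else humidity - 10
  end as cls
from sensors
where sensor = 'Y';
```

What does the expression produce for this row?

sensor = Y: temp=18, humidity=26, zone=attic, status=ok.
temp >= 44 and zone <> 'lobby' → false
temp >= 39 → false
temp >= -12 and zone = 'garage' → false
temp >= -15 or humidity <= 54 → true → -26

-26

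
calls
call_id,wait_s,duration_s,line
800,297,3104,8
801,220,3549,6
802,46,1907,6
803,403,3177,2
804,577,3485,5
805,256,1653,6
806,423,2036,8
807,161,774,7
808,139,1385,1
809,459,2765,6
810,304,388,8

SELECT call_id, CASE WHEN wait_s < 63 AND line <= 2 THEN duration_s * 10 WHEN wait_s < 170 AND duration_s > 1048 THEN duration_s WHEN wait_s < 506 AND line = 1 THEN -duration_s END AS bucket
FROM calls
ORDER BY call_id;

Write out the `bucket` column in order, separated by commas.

call_id=800: (no match → NULL) → NULL
call_id=801: (no match → NULL) → NULL
call_id=802: wait_s < 170 AND duration_s > 1048 → 1907
call_id=803: (no match → NULL) → NULL
call_id=804: (no match → NULL) → NULL
call_id=805: (no match → NULL) → NULL
call_id=806: (no match → NULL) → NULL
call_id=807: (no match → NULL) → NULL
call_id=808: wait_s < 170 AND duration_s > 1048 → 1385
call_id=809: (no match → NULL) → NULL
call_id=810: (no match → NULL) → NULL

NULL, NULL, 1907, NULL, NULL, NULL, NULL, NULL, 1385, NULL, NULL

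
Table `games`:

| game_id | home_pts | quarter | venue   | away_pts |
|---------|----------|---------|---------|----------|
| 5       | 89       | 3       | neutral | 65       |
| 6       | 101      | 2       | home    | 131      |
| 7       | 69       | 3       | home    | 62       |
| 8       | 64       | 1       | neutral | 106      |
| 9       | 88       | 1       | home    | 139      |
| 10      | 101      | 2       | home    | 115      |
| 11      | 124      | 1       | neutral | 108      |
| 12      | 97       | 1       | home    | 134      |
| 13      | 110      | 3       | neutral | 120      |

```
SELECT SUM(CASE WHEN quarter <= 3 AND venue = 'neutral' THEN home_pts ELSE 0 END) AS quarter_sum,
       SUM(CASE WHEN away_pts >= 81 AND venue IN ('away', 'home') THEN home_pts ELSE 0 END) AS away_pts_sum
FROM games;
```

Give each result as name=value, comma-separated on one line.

[quarter_sum: quarter <= 3 AND venue = 'neutral']
game_id=5: ✓ → 89
game_id=6: ✗
game_id=7: ✗
game_id=8: ✓ → 64
game_id=9: ✗
game_id=10: ✗
game_id=11: ✓ → 124
game_id=12: ✗
game_id=13: ✓ → 110
quarter_sum = 89 + 64 + 124 + 110 = 387
—
[away_pts_sum: away_pts >= 81 AND venue IN ('away', 'home')]
game_id=5: ✗
game_id=6: ✓ → 101
game_id=7: ✗
game_id=8: ✗
game_id=9: ✓ → 88
game_id=10: ✓ → 101
game_id=11: ✗
game_id=12: ✓ → 97
game_id=13: ✗
away_pts_sum = 101 + 88 + 101 + 97 = 387

quarter_sum=387, away_pts_sum=387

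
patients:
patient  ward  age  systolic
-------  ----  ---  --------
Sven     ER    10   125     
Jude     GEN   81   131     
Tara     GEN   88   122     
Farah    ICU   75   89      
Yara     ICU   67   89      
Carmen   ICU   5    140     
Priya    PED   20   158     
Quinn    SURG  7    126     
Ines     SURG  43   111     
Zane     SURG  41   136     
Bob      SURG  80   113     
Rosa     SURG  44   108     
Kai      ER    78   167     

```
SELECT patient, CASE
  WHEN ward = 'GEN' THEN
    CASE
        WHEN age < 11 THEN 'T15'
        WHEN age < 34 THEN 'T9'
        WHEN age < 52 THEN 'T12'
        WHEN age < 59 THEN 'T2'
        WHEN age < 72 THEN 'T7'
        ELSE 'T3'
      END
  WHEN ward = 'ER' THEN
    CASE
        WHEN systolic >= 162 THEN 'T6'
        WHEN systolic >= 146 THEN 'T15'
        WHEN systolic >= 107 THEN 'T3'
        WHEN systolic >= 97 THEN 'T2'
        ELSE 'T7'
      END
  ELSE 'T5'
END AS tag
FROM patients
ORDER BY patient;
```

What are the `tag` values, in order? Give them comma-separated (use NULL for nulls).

T5, T5, T5, T5, T3, T6, T5, T5, T5, T3, T3, T5, T5

patient=Bob: ward='SURG' → outer ELSE → T5
patient=Carmen: ward='ICU' → outer ELSE → T5
patient=Farah: ward='ICU' → outer ELSE → T5
patient=Ines: ward='SURG' → outer ELSE → T5
patient=Jude: ward='GEN' → inner[ELSE] → T3
patient=Kai: ward='ER' → inner[systolic >= 162] → T6
patient=Priya: ward='PED' → outer ELSE → T5
patient=Quinn: ward='SURG' → outer ELSE → T5
patient=Rosa: ward='SURG' → outer ELSE → T5
patient=Sven: ward='ER' → inner[systolic >= 107] → T3
patient=Tara: ward='GEN' → inner[ELSE] → T3
patient=Yara: ward='ICU' → outer ELSE → T5
patient=Zane: ward='SURG' → outer ELSE → T5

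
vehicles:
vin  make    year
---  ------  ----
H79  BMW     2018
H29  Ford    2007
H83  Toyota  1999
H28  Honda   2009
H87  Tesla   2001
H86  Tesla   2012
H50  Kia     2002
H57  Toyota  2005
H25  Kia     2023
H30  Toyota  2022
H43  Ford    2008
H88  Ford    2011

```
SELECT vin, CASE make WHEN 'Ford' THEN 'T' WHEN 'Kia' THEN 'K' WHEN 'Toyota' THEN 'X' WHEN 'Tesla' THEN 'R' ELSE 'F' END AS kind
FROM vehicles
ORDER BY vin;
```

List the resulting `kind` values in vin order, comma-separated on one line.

K, F, T, X, T, K, X, F, X, R, R, T

vin=H25: make='Kia' → K
vin=H28: ELSE → F
vin=H29: make='Ford' → T
vin=H30: make='Toyota' → X
vin=H43: make='Ford' → T
vin=H50: make='Kia' → K
vin=H57: make='Toyota' → X
vin=H79: ELSE → F
vin=H83: make='Toyota' → X
vin=H86: make='Tesla' → R
vin=H87: make='Tesla' → R
vin=H88: make='Ford' → T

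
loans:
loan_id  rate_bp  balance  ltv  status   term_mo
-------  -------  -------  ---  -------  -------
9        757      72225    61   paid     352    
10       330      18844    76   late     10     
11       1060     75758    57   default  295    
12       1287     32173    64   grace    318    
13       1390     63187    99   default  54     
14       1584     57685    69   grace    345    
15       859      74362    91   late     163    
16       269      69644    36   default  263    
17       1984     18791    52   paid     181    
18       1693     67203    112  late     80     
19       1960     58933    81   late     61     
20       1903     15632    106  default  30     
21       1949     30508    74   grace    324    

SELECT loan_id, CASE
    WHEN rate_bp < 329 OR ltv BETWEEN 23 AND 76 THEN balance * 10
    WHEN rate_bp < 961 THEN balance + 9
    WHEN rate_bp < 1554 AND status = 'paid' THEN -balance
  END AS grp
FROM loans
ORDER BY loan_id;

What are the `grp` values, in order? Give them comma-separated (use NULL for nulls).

722250, 188440, 757580, 321730, NULL, 576850, 74371, 696440, 187910, NULL, NULL, NULL, 305080

loan_id=9: rate_bp < 329 OR ltv BETWEEN 23 AND 76 → 722250
loan_id=10: rate_bp < 329 OR ltv BETWEEN 23 AND 76 → 188440
loan_id=11: rate_bp < 329 OR ltv BETWEEN 23 AND 76 → 757580
loan_id=12: rate_bp < 329 OR ltv BETWEEN 23 AND 76 → 321730
loan_id=13: (no match → NULL) → NULL
loan_id=14: rate_bp < 329 OR ltv BETWEEN 23 AND 76 → 576850
loan_id=15: rate_bp < 961 → 74371
loan_id=16: rate_bp < 329 OR ltv BETWEEN 23 AND 76 → 696440
loan_id=17: rate_bp < 329 OR ltv BETWEEN 23 AND 76 → 187910
loan_id=18: (no match → NULL) → NULL
loan_id=19: (no match → NULL) → NULL
loan_id=20: (no match → NULL) → NULL
loan_id=21: rate_bp < 329 OR ltv BETWEEN 23 AND 76 → 305080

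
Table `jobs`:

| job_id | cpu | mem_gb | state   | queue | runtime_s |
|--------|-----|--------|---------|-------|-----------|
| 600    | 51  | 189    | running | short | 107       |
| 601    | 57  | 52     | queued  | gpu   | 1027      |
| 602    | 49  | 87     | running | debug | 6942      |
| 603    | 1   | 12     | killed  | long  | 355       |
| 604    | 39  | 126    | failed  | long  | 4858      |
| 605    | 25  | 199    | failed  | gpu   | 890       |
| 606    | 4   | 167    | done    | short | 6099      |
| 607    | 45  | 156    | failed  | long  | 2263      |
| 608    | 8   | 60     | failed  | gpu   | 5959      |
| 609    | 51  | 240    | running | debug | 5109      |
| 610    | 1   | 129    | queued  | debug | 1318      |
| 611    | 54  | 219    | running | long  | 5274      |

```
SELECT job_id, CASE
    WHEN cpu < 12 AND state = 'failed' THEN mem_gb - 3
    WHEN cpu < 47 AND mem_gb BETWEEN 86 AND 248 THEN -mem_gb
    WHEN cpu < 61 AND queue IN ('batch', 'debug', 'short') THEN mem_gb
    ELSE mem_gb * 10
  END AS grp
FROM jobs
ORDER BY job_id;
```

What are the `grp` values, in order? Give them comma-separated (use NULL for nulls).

job_id=600: cpu < 61 AND queue IN ('batch', 'debug', 'short') → 189
job_id=601: ELSE → 520
job_id=602: cpu < 61 AND queue IN ('batch', 'debug', 'short') → 87
job_id=603: ELSE → 120
job_id=604: cpu < 47 AND mem_gb BETWEEN 86 AND 248 → -126
job_id=605: cpu < 47 AND mem_gb BETWEEN 86 AND 248 → -199
job_id=606: cpu < 47 AND mem_gb BETWEEN 86 AND 248 → -167
job_id=607: cpu < 47 AND mem_gb BETWEEN 86 AND 248 → -156
job_id=608: cpu < 12 AND state = 'failed' → 57
job_id=609: cpu < 61 AND queue IN ('batch', 'debug', 'short') → 240
job_id=610: cpu < 47 AND mem_gb BETWEEN 86 AND 248 → -129
job_id=611: ELSE → 2190

189, 520, 87, 120, -126, -199, -167, -156, 57, 240, -129, 2190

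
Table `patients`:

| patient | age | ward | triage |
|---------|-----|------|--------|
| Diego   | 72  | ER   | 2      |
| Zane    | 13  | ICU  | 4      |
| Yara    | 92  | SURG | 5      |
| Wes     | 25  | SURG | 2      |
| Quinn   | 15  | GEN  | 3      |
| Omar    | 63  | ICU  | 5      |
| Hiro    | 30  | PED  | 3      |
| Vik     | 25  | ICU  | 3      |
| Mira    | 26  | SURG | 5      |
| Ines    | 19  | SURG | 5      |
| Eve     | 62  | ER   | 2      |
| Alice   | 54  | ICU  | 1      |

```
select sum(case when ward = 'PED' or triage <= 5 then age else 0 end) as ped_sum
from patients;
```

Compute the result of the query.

patient=Diego: ✓ → 72
patient=Zane: ✓ → 13
patient=Yara: ✓ → 92
patient=Wes: ✓ → 25
patient=Quinn: ✓ → 15
patient=Omar: ✓ → 63
patient=Hiro: ✓ → 30
patient=Vik: ✓ → 25
patient=Mira: ✓ → 26
patient=Ines: ✓ → 19
patient=Eve: ✓ → 62
patient=Alice: ✓ → 54
ped_sum = 72 + 13 + 92 + 25 + 15 + 63 + 30 + 25 + 26 + 19 + 62 + 54 = 496

496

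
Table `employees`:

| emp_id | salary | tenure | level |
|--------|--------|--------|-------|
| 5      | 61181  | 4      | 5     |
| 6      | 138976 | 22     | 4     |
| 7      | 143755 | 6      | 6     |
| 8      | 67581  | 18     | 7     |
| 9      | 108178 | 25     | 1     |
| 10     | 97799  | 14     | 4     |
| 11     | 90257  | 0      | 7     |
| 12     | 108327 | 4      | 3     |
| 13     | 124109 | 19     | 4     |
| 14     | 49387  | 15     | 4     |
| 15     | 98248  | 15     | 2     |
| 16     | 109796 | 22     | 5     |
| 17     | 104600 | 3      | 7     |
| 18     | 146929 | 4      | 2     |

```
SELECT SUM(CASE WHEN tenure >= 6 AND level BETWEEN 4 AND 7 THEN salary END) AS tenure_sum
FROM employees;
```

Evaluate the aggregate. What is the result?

emp_id=5: ✗
emp_id=6: ✓ → 138976
emp_id=7: ✓ → 143755
emp_id=8: ✓ → 67581
emp_id=9: ✗
emp_id=10: ✓ → 97799
emp_id=11: ✗
emp_id=12: ✗
emp_id=13: ✓ → 124109
emp_id=14: ✓ → 49387
emp_id=15: ✗
emp_id=16: ✓ → 109796
emp_id=17: ✗
emp_id=18: ✗
tenure_sum = 138976 + 143755 + 67581 + 97799 + 124109 + 49387 + 109796 = 731403

731403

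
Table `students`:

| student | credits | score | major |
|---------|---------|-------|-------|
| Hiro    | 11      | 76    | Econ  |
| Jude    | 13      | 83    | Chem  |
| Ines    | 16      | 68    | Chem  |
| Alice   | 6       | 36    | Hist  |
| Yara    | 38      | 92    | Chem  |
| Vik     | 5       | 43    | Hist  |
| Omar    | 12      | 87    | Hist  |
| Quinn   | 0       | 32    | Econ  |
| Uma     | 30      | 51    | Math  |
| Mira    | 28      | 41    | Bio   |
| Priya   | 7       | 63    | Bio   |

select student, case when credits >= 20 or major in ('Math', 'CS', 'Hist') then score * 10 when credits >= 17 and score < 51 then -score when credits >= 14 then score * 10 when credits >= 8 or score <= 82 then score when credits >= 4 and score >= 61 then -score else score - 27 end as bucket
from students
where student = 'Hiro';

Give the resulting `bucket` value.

student = Hiro: credits=11, score=76, major=Econ.
credits >= 20 or major in ('Math', 'CS', 'Hist') → false
credits >= 17 and score < 51 → false
credits >= 14 → false
credits >= 8 or score <= 82 → true → 76

76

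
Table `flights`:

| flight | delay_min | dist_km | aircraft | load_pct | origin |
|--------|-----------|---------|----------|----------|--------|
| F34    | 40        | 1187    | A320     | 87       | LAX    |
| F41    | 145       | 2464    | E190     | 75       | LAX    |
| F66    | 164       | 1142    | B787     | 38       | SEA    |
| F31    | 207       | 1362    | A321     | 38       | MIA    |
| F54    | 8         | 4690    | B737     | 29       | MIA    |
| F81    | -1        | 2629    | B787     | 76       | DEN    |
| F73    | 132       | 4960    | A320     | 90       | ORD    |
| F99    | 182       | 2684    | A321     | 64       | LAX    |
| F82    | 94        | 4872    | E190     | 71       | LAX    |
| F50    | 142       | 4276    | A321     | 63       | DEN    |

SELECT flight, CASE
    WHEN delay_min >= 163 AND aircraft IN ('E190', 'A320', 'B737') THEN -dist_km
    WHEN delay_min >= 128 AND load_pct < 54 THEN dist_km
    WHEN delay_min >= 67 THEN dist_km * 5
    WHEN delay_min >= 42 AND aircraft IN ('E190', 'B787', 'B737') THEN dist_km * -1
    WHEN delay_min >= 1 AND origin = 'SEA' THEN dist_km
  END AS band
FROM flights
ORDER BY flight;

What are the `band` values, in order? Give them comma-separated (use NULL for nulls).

1362, NULL, 12320, 21380, NULL, 1142, 24800, NULL, 24360, 13420

flight=F31: delay_min >= 128 AND load_pct < 54 → 1362
flight=F34: (no match → NULL) → NULL
flight=F41: delay_min >= 67 → 12320
flight=F50: delay_min >= 67 → 21380
flight=F54: (no match → NULL) → NULL
flight=F66: delay_min >= 128 AND load_pct < 54 → 1142
flight=F73: delay_min >= 67 → 24800
flight=F81: (no match → NULL) → NULL
flight=F82: delay_min >= 67 → 24360
flight=F99: delay_min >= 67 → 13420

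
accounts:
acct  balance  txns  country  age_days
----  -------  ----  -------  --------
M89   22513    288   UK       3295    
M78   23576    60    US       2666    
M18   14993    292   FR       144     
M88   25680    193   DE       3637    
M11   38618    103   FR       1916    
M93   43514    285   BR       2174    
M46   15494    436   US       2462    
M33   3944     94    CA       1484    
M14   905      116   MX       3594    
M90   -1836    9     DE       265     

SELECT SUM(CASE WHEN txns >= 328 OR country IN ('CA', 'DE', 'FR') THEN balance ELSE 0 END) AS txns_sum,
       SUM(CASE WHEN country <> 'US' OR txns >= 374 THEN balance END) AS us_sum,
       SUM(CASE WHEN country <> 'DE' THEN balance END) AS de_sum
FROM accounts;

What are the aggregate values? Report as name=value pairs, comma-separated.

[txns_sum: txns >= 328 OR country IN ('CA', 'DE', 'FR')]
acct=M89: ✗
acct=M78: ✗
acct=M18: ✓ → 14993
acct=M88: ✓ → 25680
acct=M11: ✓ → 38618
acct=M93: ✗
acct=M46: ✓ → 15494
acct=M33: ✓ → 3944
acct=M14: ✗
acct=M90: ✓ → -1836
txns_sum = 14993 + 25680 + 38618 + 15494 + 3944 + -1836 = 96893
—
[us_sum: country <> 'US' OR txns >= 374]
acct=M89: ✓ → 22513
acct=M78: ✗
acct=M18: ✓ → 14993
acct=M88: ✓ → 25680
acct=M11: ✓ → 38618
acct=M93: ✓ → 43514
acct=M46: ✓ → 15494
acct=M33: ✓ → 3944
acct=M14: ✓ → 905
acct=M90: ✓ → -1836
us_sum = 22513 + 14993 + 25680 + 38618 + 43514 + 15494 + 3944 + 905 + -1836 = 163825
—
[de_sum: country <> 'DE']
acct=M89: ✓ → 22513
acct=M78: ✓ → 23576
acct=M18: ✓ → 14993
acct=M88: ✗
acct=M11: ✓ → 38618
acct=M93: ✓ → 43514
acct=M46: ✓ → 15494
acct=M33: ✓ → 3944
acct=M14: ✓ → 905
acct=M90: ✗
de_sum = 22513 + 23576 + 14993 + 38618 + 43514 + 15494 + 3944 + 905 = 163557

txns_sum=96893, us_sum=163825, de_sum=163557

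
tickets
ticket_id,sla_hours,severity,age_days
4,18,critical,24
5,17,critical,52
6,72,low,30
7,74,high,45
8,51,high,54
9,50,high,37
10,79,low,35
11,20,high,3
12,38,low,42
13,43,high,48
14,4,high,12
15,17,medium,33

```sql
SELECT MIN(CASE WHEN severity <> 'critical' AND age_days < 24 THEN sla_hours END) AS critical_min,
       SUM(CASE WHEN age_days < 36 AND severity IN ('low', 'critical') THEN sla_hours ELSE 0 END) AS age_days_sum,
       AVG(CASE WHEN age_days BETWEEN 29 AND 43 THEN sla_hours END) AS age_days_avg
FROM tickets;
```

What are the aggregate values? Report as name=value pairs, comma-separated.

[critical_min: severity <> 'critical' AND age_days < 24]
ticket_id=4: ✗
ticket_id=5: ✗
ticket_id=6: ✗
ticket_id=7: ✗
ticket_id=8: ✗
ticket_id=9: ✗
ticket_id=10: ✗
ticket_id=11: ✓ → 20
ticket_id=12: ✗
ticket_id=13: ✗
ticket_id=14: ✓ → 4
ticket_id=15: ✗
critical_min = MIN(20, 4) = 4
—
[age_days_sum: age_days < 36 AND severity IN ('low', 'critical')]
ticket_id=4: ✓ → 18
ticket_id=5: ✗
ticket_id=6: ✓ → 72
ticket_id=7: ✗
ticket_id=8: ✗
ticket_id=9: ✗
ticket_id=10: ✓ → 79
ticket_id=11: ✗
ticket_id=12: ✗
ticket_id=13: ✗
ticket_id=14: ✗
ticket_id=15: ✗
age_days_sum = 18 + 72 + 79 = 169
—
[age_days_avg: age_days BETWEEN 29 AND 43]
ticket_id=4: ✗
ticket_id=5: ✗
ticket_id=6: ✓ → 72
ticket_id=7: ✗
ticket_id=8: ✗
ticket_id=9: ✓ → 50
ticket_id=10: ✓ → 79
ticket_id=11: ✗
ticket_id=12: ✓ → 38
ticket_id=13: ✗
ticket_id=14: ✗
ticket_id=15: ✓ → 17
age_days_avg = (72 + 50 + 79 + 38 + 17) / 5 = 51.2

critical_min=4, age_days_sum=169, age_days_avg=51.2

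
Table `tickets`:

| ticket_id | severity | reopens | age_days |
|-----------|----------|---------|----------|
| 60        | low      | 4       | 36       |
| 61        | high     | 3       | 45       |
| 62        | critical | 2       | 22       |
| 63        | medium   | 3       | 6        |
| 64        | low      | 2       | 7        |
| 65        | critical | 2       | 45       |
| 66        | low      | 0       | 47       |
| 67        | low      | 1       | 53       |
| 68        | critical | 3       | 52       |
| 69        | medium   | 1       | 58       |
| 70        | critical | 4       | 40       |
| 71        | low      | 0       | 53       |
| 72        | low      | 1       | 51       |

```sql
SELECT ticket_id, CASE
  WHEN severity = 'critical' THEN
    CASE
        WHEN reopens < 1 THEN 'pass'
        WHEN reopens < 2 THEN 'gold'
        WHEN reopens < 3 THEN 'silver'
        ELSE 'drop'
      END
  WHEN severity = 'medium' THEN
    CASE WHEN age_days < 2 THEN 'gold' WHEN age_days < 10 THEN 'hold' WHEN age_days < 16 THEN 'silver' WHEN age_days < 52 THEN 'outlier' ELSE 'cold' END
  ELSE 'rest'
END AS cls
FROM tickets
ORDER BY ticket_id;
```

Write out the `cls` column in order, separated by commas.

ticket_id=60: severity='low' → outer ELSE → rest
ticket_id=61: severity='high' → outer ELSE → rest
ticket_id=62: severity='critical' → inner[reopens < 3] → silver
ticket_id=63: severity='medium' → inner[age_days < 10] → hold
ticket_id=64: severity='low' → outer ELSE → rest
ticket_id=65: severity='critical' → inner[reopens < 3] → silver
ticket_id=66: severity='low' → outer ELSE → rest
ticket_id=67: severity='low' → outer ELSE → rest
ticket_id=68: severity='critical' → inner[ELSE] → drop
ticket_id=69: severity='medium' → inner[ELSE] → cold
ticket_id=70: severity='critical' → inner[ELSE] → drop
ticket_id=71: severity='low' → outer ELSE → rest
ticket_id=72: severity='low' → outer ELSE → rest

rest, rest, silver, hold, rest, silver, rest, rest, drop, cold, drop, rest, rest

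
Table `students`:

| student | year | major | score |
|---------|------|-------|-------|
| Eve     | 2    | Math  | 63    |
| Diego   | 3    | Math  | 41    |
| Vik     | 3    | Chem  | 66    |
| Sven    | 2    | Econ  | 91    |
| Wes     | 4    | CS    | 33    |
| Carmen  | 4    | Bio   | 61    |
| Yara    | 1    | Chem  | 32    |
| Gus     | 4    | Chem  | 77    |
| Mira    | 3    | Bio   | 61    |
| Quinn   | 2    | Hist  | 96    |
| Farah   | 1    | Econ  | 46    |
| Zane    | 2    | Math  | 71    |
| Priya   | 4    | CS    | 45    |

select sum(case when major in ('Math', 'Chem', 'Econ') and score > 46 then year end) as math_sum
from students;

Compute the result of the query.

student=Eve: ✓ → 2
student=Diego: ✗
student=Vik: ✓ → 3
student=Sven: ✓ → 2
student=Wes: ✗
student=Carmen: ✗
student=Yara: ✗
student=Gus: ✓ → 4
student=Mira: ✗
student=Quinn: ✗
student=Farah: ✗
student=Zane: ✓ → 2
student=Priya: ✗
math_sum = 2 + 3 + 2 + 4 + 2 = 13

13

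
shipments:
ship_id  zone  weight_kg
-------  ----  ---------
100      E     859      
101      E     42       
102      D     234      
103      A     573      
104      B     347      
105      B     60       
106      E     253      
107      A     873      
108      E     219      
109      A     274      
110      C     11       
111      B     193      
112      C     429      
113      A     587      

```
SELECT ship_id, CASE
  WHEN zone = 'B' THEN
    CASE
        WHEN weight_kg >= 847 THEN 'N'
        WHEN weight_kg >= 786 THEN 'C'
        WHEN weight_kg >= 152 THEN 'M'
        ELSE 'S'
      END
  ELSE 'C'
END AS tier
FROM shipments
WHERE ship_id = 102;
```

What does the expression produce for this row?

ship_id = 102: zone=D, weight_kg=234.
zone='D' → outer ELSE → C

C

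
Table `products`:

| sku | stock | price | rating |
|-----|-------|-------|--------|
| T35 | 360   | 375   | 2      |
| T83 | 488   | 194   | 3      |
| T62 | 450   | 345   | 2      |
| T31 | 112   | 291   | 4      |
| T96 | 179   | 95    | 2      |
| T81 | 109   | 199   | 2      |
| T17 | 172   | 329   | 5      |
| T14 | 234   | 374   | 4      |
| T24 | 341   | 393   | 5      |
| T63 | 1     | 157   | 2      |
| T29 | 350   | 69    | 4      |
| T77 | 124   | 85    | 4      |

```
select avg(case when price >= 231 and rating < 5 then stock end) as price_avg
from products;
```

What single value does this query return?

289

sku=T35: ✓ → 360
sku=T83: ✗
sku=T62: ✓ → 450
sku=T31: ✓ → 112
sku=T96: ✗
sku=T81: ✗
sku=T17: ✗
sku=T14: ✓ → 234
sku=T24: ✗
sku=T63: ✗
sku=T29: ✗
sku=T77: ✗
price_avg = (360 + 450 + 112 + 234) / 4 = 289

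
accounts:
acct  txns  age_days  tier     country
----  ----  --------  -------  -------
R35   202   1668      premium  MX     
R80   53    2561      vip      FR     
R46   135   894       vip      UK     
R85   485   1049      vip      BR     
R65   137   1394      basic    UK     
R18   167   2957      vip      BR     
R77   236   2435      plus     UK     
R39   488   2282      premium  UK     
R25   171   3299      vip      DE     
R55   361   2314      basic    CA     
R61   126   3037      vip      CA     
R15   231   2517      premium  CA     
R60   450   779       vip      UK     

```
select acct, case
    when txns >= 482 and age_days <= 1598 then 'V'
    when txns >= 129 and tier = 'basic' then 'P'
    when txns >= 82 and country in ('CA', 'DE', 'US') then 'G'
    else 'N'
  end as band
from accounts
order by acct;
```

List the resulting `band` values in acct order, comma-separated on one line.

acct=R15: txns >= 82 and country in ('CA', 'DE', 'US') → G
acct=R18: ELSE → N
acct=R25: txns >= 82 and country in ('CA', 'DE', 'US') → G
acct=R35: ELSE → N
acct=R39: ELSE → N
acct=R46: ELSE → N
acct=R55: txns >= 129 and tier = 'basic' → P
acct=R60: ELSE → N
acct=R61: txns >= 82 and country in ('CA', 'DE', 'US') → G
acct=R65: txns >= 129 and tier = 'basic' → P
acct=R77: ELSE → N
acct=R80: ELSE → N
acct=R85: txns >= 482 and age_days <= 1598 → V

G, N, G, N, N, N, P, N, G, P, N, N, V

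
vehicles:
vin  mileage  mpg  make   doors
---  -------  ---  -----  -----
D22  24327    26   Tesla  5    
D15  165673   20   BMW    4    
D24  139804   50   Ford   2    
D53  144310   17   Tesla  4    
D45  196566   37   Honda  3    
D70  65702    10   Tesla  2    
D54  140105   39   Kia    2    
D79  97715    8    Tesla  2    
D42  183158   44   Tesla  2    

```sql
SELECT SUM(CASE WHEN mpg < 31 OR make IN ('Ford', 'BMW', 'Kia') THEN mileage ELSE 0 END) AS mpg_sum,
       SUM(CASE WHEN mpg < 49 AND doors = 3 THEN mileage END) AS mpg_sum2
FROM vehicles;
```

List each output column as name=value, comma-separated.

mpg_sum=777636, mpg_sum2=196566

[mpg_sum: mpg < 31 OR make IN ('Ford', 'BMW', 'Kia')]
vin=D22: ✓ → 24327
vin=D15: ✓ → 165673
vin=D24: ✓ → 139804
vin=D53: ✓ → 144310
vin=D45: ✗
vin=D70: ✓ → 65702
vin=D54: ✓ → 140105
vin=D79: ✓ → 97715
vin=D42: ✗
mpg_sum = 24327 + 165673 + 139804 + 144310 + 65702 + 140105 + 97715 = 777636
—
[mpg_sum2: mpg < 49 AND doors = 3]
vin=D22: ✗
vin=D15: ✗
vin=D24: ✗
vin=D53: ✗
vin=D45: ✓ → 196566
vin=D70: ✗
vin=D54: ✗
vin=D79: ✗
vin=D42: ✗
mpg_sum2 = 196566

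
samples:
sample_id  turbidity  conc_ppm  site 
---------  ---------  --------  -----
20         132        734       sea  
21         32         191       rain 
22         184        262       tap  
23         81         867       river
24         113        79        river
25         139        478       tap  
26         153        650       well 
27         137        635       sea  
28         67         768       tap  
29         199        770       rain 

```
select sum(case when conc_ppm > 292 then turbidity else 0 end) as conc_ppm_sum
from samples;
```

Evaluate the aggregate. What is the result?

908

sample_id=20: ✓ → 132
sample_id=21: ✗
sample_id=22: ✗
sample_id=23: ✓ → 81
sample_id=24: ✗
sample_id=25: ✓ → 139
sample_id=26: ✓ → 153
sample_id=27: ✓ → 137
sample_id=28: ✓ → 67
sample_id=29: ✓ → 199
conc_ppm_sum = 132 + 81 + 139 + 153 + 137 + 67 + 199 = 908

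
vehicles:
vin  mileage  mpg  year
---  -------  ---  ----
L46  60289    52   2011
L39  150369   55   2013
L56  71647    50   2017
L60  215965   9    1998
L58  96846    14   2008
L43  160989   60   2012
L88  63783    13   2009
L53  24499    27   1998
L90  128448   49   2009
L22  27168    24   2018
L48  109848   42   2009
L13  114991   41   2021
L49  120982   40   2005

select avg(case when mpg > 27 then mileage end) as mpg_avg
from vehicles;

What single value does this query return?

vin=L46: ✓ → 60289
vin=L39: ✓ → 150369
vin=L56: ✓ → 71647
vin=L60: ✗
vin=L58: ✗
vin=L43: ✓ → 160989
vin=L88: ✗
vin=L53: ✗
vin=L90: ✓ → 128448
vin=L22: ✗
vin=L48: ✓ → 109848
vin=L13: ✓ → 114991
vin=L49: ✓ → 120982
mpg_avg = (60289 + 150369 + 71647 + 160989 + 128448 + 109848 + 114991 + 120982) / 8 = 114695.375

114695.375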